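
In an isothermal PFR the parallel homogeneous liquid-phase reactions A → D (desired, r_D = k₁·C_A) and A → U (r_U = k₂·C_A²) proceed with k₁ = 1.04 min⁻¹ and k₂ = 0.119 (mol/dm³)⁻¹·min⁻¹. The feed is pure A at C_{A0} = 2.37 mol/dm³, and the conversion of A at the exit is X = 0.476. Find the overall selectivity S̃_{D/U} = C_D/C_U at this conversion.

4.87

C_A = C_{A0}(1−X) = 1.242 mol/dm³.
Along a PFR/batch, dC_D/dC_A = −r_D/(r_D+r_U) = −k₁/(k₁+k₂·C_A).
Integrating from C_{A0} to C_A: C_D = (1.04/0.119)·ln[(1.04+0.119·2.37)/(1.04+0.119·1.24)] = 8.739·ln(1.322/1.188) = 0.9358 mol/dm³.
C_U = (C_{A0}−C_A)−C_D = 0.1923 mol/dm³; S̃_{D/U} = 0.9358/0.1923 = 4.87.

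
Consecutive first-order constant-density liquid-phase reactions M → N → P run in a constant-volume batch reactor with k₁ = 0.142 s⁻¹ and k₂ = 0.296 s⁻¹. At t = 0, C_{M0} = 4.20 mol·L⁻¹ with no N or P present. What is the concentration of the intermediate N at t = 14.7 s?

Solving the coupled first-order balances gives C_N(t) = [k₁/(k₂−k₁)]·C_{M0}·(e^(−k₁t) − e^(−k₂t)).
e^(−k₁t) = e^(−0.142×14.7) = e^(−2.087) = 0.1240; e^(−k₂t) = e^(−4.351) = 0.01289.
C_N = 0.142×4.20/(0.296−0.142) × (0.1240−0.01289) = 3.873×0.1111 = 0.4303 mol·L⁻¹.

0.430 mol·L⁻¹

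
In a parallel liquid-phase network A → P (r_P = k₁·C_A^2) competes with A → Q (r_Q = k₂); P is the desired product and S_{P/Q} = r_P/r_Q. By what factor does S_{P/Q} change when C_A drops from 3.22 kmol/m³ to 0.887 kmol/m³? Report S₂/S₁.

0.0759

S_{P/Q} = (k₁/k₂)·C_A^2, so S₂/S₁ = (C_{A,2}/C_{A,1})^2.
= (0.887/3.22)^2 = (0.2755)^2 = 0.0759.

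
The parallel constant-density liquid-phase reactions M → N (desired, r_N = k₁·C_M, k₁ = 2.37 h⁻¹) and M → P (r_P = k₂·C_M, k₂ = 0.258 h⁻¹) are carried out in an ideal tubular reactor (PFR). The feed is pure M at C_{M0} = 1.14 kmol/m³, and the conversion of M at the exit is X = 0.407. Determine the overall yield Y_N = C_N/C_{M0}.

0.367

C_M = C_{M0}(1−X) = 0.6760 kmol/m³.
Both paths are first order in M, so the instantaneous fraction to N is constant: dC_N/d(−C_M) = k₁/(k₁+k₂) = 0.9018.
C_N = 0.9018·(C_{M0}−C_M) = 0.9018×0.4640 = 0.418 kmol/m³.
Y_N = C_N/C_{M0} = 0.4184/1.14 = 0.367.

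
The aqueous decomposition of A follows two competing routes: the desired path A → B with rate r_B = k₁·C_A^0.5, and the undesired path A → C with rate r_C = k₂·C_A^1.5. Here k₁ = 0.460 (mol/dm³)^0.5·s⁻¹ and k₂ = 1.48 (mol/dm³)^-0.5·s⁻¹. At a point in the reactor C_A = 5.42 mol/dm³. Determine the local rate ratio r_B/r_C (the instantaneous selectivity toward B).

S_{B/C} = r_B/r_C = (k₁·C_A^0.5)/(k₂·C_A^1.5) = (k₁/k₂)·C_A⁻¹.
= (0.460×5.420^0.5) / (1.48×5.420^1.5) = 1.071/18.68 = 0.0573.

0.0573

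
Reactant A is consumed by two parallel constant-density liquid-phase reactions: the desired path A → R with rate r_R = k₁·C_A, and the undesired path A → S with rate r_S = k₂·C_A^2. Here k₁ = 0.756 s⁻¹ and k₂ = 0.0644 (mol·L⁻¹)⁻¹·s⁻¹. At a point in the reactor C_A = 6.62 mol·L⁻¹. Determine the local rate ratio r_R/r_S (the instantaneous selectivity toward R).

1.77

S_{R/S} = r_R/r_S = (k₁·C_A)/(k₂·C_A^2) = (k₁/k₂)·C_A⁻¹.
= (0.756×6.620) / (0.0644×6.620^2) = 5.005/2.822 = 1.77.
The undesired path is higher order in A, so low C_A (CSTR or dilute feed) favours R.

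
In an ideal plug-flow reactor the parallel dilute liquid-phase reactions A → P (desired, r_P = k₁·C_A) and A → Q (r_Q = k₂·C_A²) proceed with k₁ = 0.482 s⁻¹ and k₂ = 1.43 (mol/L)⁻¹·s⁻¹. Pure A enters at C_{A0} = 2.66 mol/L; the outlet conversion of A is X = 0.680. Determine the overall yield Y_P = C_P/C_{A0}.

0.117

C_A = C_{A0}(1−X) = 0.8512 mol/L.
Along a PFR/batch, dC_P/dC_A = −r_P/(r_P+r_Q) = −k₁/(k₁+k₂·C_A).
Integrating from C_{A0} to C_A: C_P = (0.482/1.43)·ln[(0.482+1.43·2.66)/(0.482+1.43·0.851)] = 0.3371·ln(4.286/1.699) = 0.3118 mol/L.
Y_P = C_P/C_{A0} = 0.3118/2.66 = 0.117.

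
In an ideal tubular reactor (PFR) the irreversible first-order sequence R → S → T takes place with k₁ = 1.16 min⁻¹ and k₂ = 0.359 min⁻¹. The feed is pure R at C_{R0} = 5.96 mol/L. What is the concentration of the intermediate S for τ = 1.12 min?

3.42 mol/L

The intermediate concentration in a first-order A→B→C sequence is C_S = k₁C_{R0}(e^(−k₁τ) − e^(−k₂τ))/(k₂−k₁).
e^(−k₁τ) = e^(−1.16×1.12) = e^(−1.299) = 0.2727; e^(−k₂τ) = e^(−0.4021) = 0.6689.
C_S = 1.16×5.96/(0.359−1.16) × (0.2727−0.6689) = (-8.631)×(-0.3962) = 3.419 mol/L.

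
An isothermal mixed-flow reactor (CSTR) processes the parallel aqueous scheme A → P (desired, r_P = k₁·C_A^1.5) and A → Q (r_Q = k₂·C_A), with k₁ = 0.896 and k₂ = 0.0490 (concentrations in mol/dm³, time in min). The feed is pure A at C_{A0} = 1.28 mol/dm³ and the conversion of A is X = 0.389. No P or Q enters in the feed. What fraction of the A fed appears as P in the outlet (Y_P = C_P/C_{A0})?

0.366

Exit C_A = C_{A0}(1−X) = 1.28×0.611 = 0.7821 mol/dm³.
A CSTR operates uniformly at the exit composition, giving r_P = 0.6197 and r_Q = 0.03832 (each k·C_A^n at C_A = 0.7821).
Fraction of consumed A going to P: r_P/(r_P+r_Q) = 0.9418.
C_P = 0.9418·C_{A0}·X = 0.9418×1.28×0.389 = 0.469 mol/dm³; Y_P = C_P/C_{A0} = 0.366.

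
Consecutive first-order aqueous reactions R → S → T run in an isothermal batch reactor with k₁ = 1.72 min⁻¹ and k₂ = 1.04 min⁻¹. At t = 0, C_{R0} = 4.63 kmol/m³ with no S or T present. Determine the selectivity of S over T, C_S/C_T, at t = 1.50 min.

0.582

The intermediate concentration in a first-order A→B→C sequence is C_S = k₁C_{R0}(e^(−k₁t) − e^(−k₂t))/(k₂−k₁).
e^(−k₁t) = e^(−1.72×1.50) = e^(−2.580) = 0.07577; e^(−k₂t) = e^(−1.560) = 0.2101.
C_S = 1.72×4.63/(1.04−1.72) × (0.07577−0.2101) = (-11.71)×(-0.1344) = 1.574 kmol/m³.
C_R = C_{R0}e^(−k₁t) = 0.3508 kmol/m³, so C_T = C_{R0}−C_R−C_S = 2.706 kmol/m³; C_S/C_T = 0.582.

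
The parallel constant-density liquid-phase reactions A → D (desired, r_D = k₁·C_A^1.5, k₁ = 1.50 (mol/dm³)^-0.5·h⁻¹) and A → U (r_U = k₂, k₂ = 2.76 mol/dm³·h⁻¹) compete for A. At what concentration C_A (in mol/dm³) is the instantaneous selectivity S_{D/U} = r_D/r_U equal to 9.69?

6.82 mol/dm³

S_{D/U} = (k₁/k₂)·C_A^1.5 ⇒ C_A = (S·k₂/k₁)^(1/1.5).
= (9.69×2.76/1.50)^(0.6667) = (17.83)^(0.6667) = 6.82 mol/dm³.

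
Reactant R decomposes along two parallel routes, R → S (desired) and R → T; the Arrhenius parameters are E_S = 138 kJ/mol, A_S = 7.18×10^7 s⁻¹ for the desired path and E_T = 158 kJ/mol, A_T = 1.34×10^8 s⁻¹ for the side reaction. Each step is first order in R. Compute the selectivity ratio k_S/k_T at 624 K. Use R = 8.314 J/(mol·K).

Since both paths have the same order in R, the concentration cancels and S_{S/T} = k_S/k_T = (A_S/A_T)·exp[(E_T−E_S)/(RT)].
(E_T−E_S)/(RT) = (158−138)×10³/(8.314×624) = 20000/5188 = 3.855.
k_S/k_T = (7.18×10^7/1.34×10^8)·exp(3.855) = 0.5358 × 47.23 = 25.3.
Since E_S < E_T, lowering the temperature improves selectivity toward S.

25.3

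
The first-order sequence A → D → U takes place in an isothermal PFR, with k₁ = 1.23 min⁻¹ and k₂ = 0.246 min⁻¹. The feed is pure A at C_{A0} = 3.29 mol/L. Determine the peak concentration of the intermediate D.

2.20 mol/L

For a first-order series the maximum intermediate yield is C_{D,max}/C_{A0} = (k₁/k₂)^[k₂/(k₂−k₁)].
= (1.23/0.246)^(0.246/(0.246−1.23)) = (5.000)^(-0.2500) = 0.6687.
C_{D,max} = 0.6687×3.29 = 2.20 mol/L.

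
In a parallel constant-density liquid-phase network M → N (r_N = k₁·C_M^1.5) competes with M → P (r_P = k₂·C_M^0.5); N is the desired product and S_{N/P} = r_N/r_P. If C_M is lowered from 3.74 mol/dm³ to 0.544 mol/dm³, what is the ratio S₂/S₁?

0.145

S_{N/P} = (k₁/k₂)·C_M, so S₂/S₁ = (C_{M,2}/C_{M,1}).
= 0.544/3.74 = 0.145.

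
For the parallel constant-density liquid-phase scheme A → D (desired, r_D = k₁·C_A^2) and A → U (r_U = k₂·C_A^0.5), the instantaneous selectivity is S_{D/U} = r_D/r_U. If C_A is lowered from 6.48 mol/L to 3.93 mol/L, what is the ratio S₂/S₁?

S_{D/U} = (k₁/k₂)·C_A^1.5, so S₂/S₁ = (C_{A,2}/C_{A,1})^1.5.
= (3.93/6.48)^1.5 = (0.6065)^1.5 = 0.472.
Selectivity toward D falls as C_A falls — high-concentration operation is favoured.

0.472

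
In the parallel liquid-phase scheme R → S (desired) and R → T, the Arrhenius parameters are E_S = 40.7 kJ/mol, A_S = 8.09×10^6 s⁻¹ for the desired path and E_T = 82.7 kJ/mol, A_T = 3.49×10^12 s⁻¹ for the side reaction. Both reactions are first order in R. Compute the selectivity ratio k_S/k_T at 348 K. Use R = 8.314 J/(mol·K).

4.67

Since both paths have the same order in R, the concentration cancels and S_{S/T} = k_S/k_T = (A_S/A_T)·exp[(E_T−E_S)/(RT)].
(E_T−E_S)/(RT) = (82.7−40.7)×10³/(8.314×348) = 42000/2893 = 14.52.
k_S/k_T = (8.09×10^6/3.49×10^12)·exp(14.52) = 2.318×10^-6 × 2.016×10^6 = 4.67.
Since E_S < E_T, lowering the temperature improves selectivity toward S.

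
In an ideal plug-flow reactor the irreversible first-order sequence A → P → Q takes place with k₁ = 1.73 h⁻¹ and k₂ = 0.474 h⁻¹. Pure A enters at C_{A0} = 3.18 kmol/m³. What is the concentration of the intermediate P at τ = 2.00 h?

Solving the coupled first-order balances gives C_P(τ) = [k₁/(k₂−k₁)]·C_{A0}·(e^(−k₁τ) − e^(−k₂τ)).
e^(−k₁τ) = e^(−1.73×2.00) = e^(−3.460) = 0.03143; e^(−k₂τ) = e^(−0.9480) = 0.3875.
C_P = 1.73×3.18/(0.474−1.73) × (0.03143−0.3875) = (-4.380)×(-0.3561) = 1.560 kmol/m³.

1.56 kmol/m³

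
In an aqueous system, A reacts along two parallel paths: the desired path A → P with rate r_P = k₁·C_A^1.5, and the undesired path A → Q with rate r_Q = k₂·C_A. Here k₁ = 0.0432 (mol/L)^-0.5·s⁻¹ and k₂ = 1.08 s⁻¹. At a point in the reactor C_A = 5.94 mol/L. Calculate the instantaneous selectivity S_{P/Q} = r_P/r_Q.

0.0975

S_{P/Q} = r_P/r_Q = (k₁·C_A^1.5)/(k₂·C_A) = (k₁/k₂)·C_A^0.5.
= (0.0432×5.940^1.5) / (1.08×5.940) = 0.6254/6.415 = 0.0975.
Since the desired path is higher order in A, keeping C_A high (PFR or concentrated feed) favours P.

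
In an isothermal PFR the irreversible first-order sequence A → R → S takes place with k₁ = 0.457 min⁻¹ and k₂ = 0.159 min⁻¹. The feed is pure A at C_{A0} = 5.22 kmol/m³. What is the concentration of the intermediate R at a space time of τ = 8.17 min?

1.99 kmol/m³

Solving the coupled first-order balances gives C_R(τ) = [k₁/(k₂−k₁)]·C_{A0}·(e^(−k₁τ) − e^(−k₂τ)).
e^(−k₁τ) = e^(−0.457×8.17) = e^(−3.734) = 0.02390; e^(−k₂τ) = e^(−1.299) = 0.2728.
C_R = 0.457×5.22/(0.159−0.457) × (0.02390−0.2728) = (-8.005)×(-0.2489) = 1.992 kmol/m³.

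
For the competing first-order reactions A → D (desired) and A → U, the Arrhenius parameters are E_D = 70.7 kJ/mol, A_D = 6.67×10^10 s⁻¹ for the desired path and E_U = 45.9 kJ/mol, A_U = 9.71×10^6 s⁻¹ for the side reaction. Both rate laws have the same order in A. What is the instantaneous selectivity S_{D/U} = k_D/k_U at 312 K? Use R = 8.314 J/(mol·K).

Since both paths have the same order in A, the concentration cancels and S_{D/U} = k_D/k_U = (A_D/A_U)·exp[(E_U−E_D)/(RT)].
(E_U−E_D)/(RT) = (45.9−70.7)×10³/(8.314×312) = -24800/2594 = -9.561.
k_D/k_U = (6.67×10^10/9.71×10^6)·exp(-9.561) = 6869 × 7.045×10^-5 = 0.484.
Since E_D > E_U, raising the temperature improves selectivity toward D.

0.484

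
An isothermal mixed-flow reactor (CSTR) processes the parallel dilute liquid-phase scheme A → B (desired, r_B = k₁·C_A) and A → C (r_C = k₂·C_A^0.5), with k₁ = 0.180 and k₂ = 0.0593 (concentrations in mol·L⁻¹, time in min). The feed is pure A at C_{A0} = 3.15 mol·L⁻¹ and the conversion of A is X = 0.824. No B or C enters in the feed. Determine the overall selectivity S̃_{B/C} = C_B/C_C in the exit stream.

2.26

Exit C_A = C_{A0}(1−X) = 3.15×0.176 = 0.5544 mol·L⁻¹.
In a CSTR the entire volume is at exit conditions, so r_B = 0.180×0.5544 = 0.09979 and r_C = 0.0593×0.5544^0.5 = 0.04415.
Overall selectivity = C_B/C_C = r_Bτ/(r_Cτ) = r_B/r_C = 2.26.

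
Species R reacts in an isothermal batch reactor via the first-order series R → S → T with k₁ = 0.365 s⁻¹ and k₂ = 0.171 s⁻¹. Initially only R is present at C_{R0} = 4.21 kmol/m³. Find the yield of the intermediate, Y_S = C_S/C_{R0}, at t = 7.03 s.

Solving the coupled first-order balances gives C_S(t) = [k₁/(k₂−k₁)]·C_{R0}·(e^(−k₁t) − e^(−k₂t)).
e^(−k₁t) = e^(−0.365×7.03) = e^(−2.566) = 0.07685; e^(−k₂t) = e^(−1.202) = 0.3006.
C_S = 0.365×4.21/(0.171−0.365) × (0.07685−0.3006) = (-7.921)×(-0.2237) = 1.772 kmol/m³.
Y_S = C_S/C_{R0} = 1.772/4.21 = 0.421.

0.421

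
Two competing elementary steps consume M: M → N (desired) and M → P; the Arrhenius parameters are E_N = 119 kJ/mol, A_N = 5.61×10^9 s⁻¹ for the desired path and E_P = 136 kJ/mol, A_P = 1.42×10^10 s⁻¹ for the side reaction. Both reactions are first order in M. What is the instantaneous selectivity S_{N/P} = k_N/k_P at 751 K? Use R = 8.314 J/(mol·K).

With equal orders, S_{N/P} = k_N/k_P = (A_N/A_P)·exp[(E_P−E_N)/(RT)].
(E_P−E_N)/(RT) = (136−119)×10³/(8.314×751) = 17000/6244 = 2.723.
k_N/k_P = (5.61×10^9/1.42×10^10)·exp(2.723) = 0.3951 × 15.22 = 6.01.
Since E_N < E_P, lowering the temperature improves selectivity toward N.

6.01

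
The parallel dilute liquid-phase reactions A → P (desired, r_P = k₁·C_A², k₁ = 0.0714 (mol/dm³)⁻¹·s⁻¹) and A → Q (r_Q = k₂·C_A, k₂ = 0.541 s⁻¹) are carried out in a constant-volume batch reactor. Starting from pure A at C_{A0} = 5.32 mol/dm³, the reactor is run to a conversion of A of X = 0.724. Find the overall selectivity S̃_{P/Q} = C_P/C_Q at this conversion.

0.433

C_A = C_{A0}(1−X) = 1.468 mol/dm³.
Along a PFR/batch, dC_Q/dC_A = −r_Q/(r_P+r_Q) = −k₂/(k₂+k₁·C_A).
Integrating from C_{A0} to C_A: C_Q = (0.541/0.0714)·ln[(0.541+0.0714·5.32)/(0.541+0.0714·1.47)] = 7.577·ln(0.9208/0.6458) = 2.688 mol/dm³.
Then C_P = (C_{A0}−C_A) − C_Q = 3.852 − 2.688 = 1.164 mol/dm³.
S̃_{P/Q} = C_P/C_Q = 1.164/2.688 = 0.433.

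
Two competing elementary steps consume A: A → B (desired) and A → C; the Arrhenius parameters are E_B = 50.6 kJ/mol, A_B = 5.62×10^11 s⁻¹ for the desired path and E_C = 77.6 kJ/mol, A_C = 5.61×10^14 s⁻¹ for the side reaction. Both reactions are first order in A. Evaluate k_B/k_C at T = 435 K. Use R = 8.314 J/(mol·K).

With equal orders, S_{B/C} = k_B/k_C = (A_B/A_C)·exp[(E_C−E_B)/(RT)].
(E_C−E_B)/(RT) = (77.6−50.6)×10³/(8.314×435) = 27000/3617 = 7.466.
k_B/k_C = (5.62×10^11/5.61×10^14)·exp(7.466) = 0.001002 × 1747 = 1.75.
Since E_B < E_C, lowering the temperature improves selectivity toward B.

1.75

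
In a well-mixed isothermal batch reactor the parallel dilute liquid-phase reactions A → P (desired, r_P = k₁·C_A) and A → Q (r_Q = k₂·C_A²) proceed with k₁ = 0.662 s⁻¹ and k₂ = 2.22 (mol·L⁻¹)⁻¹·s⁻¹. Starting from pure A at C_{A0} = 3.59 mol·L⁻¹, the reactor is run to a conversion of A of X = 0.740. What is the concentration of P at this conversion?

0.343 mol·L⁻¹

C_A = C_{A0}(1−X) = 0.9334 mol·L⁻¹.
Along a PFR/batch, dC_P/dC_A = −r_P/(r_P+r_Q) = −k₁/(k₁+k₂·C_A).
Integrating from C_{A0} to C_A: C_P = (0.662/2.22)·ln[(0.662+2.22·3.59)/(0.662+2.22·0.933)] = 0.2982·ln(8.632/2.734) = 0.3428 mol·L⁻¹.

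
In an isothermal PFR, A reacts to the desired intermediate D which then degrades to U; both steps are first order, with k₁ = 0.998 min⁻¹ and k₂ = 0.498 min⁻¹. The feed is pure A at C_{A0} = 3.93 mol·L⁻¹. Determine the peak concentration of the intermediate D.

Evaluating C_D at τ_opt = ln(k₂/k₁)/(k₂−k₁) gives C_{D,max}/C_{A0} = (k₁/k₂)^[k₂/(k₂−k₁)].
= (0.998/0.498)^(0.498/(0.498−0.998)) = (2.004)^(-0.9960) = 0.5004.
C_{D,max} = 0.5004×3.93 = 1.97 mol·L⁻¹.

1.97 mol·L⁻¹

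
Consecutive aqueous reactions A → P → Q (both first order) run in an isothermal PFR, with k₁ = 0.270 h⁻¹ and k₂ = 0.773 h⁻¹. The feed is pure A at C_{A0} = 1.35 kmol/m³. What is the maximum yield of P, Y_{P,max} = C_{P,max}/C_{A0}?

For a first-order series the maximum intermediate yield is C_{P,max}/C_{A0} = (k₁/k₂)^[k₂/(k₂−k₁)].
= (0.270/0.773)^(0.773/(0.773−0.270)) = (0.3493)^(1.537) = 0.1986.

0.199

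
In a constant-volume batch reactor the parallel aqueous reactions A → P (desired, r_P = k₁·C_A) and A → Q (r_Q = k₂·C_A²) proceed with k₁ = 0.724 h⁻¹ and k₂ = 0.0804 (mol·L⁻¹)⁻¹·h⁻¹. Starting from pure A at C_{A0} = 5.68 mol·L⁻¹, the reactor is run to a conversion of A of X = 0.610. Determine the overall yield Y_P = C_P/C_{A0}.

0.427

C_A = C_{A0}(1−X) = 2.215 mol·L⁻¹.
Along a PFR/batch, dC_P/dC_A = −r_P/(r_P+r_Q) = −k₁/(k₁+k₂·C_A).
Integrating from C_{A0} to C_A: C_P = (0.724/0.0804)·ln[(0.724+0.0804·5.68)/(0.724+0.0804·2.22)] = 9.005·ln(1.181/0.9021) = 2.423 mol·L⁻¹.
Y_P = C_P/C_{A0} = 2.423/5.68 = 0.427.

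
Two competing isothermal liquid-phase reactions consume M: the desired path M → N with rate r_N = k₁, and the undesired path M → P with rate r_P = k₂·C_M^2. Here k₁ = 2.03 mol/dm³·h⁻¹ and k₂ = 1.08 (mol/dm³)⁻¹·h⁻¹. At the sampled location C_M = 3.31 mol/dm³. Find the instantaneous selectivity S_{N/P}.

0.172

S_{N/P} = r_N/r_P = (k₁)/(k₂·C_M^2) = (k₁/k₂)·C_M^-2.
= (2.03) / (1.08×3.310^2) = 2.030/11.83 = 0.172.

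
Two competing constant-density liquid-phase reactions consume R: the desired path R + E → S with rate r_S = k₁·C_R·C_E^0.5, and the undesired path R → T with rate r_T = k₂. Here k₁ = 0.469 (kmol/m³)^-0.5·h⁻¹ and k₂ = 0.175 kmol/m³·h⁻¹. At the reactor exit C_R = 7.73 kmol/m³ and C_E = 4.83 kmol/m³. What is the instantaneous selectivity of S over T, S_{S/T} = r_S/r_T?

45.5

S_{S/T} = r_S/r_T = (k₁·C_R·C_E^0.5)/(k₂) = (k₁/k₂)·C_R·C_E^0.5.
= (0.469×7.730×4.830^0.5) / (0.175) = 7.968/0.1750 = 45.5.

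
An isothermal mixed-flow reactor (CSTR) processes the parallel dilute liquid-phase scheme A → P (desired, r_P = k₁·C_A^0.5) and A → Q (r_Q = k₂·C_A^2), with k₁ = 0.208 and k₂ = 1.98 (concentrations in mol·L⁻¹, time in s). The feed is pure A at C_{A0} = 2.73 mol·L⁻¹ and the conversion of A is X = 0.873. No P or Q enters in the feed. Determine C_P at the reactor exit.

Exit C_A = C_{A0}(1−X) = 2.73×0.127 = 0.3467 mol·L⁻¹.
Rates in a CSTR are evaluated at the outlet concentration: r_P = 0.208×0.3467^0.5 = 0.1225, r_Q = 1.98×0.3467^2 = 0.2380.
Fraction of consumed A going to P: r_P/(r_P+r_Q) = 0.3397.
C_P = 0.3397·C_{A0}·X = 0.3397×2.73×0.873 = 0.810 mol·L⁻¹.

0.810 mol·L⁻¹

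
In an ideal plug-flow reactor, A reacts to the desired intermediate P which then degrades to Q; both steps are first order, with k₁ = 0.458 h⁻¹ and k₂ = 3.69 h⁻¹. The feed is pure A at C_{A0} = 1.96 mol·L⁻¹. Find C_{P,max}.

Evaluating C_P at τ_opt = ln(k₂/k₁)/(k₂−k₁) gives C_{P,max}/C_{A0} = (k₁/k₂)^[k₂/(k₂−k₁)].
= (0.458/3.69)^(3.69/(3.69−0.458)) = (0.1241)^(1.142) = 0.09235.
C_{P,max} = 0.09235×1.96 = 0.181 mol·L⁻¹.

0.181 mol·L⁻¹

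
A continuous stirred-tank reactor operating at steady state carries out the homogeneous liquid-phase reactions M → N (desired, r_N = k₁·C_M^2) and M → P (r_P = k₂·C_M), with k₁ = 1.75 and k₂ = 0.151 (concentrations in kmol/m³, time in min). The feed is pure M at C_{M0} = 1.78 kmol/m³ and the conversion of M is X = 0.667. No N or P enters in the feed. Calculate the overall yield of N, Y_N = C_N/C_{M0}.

0.582

Exit C_M = C_{M0}(1−X) = 1.78×0.333 = 0.5927 kmol/m³.
Rates in a CSTR are evaluated at the outlet concentration: r_N = 1.75×0.5927^2 = 0.6148, r_P = 0.151×0.5927 = 0.08950.
Fraction of consumed M going to N: r_N/(r_N+r_P) = 0.8729.
C_N = 0.8729·C_{M0}·X = 0.8729×1.78×0.667 = 1.04 kmol/m³; Y_N = C_N/C_{M0} = 0.582.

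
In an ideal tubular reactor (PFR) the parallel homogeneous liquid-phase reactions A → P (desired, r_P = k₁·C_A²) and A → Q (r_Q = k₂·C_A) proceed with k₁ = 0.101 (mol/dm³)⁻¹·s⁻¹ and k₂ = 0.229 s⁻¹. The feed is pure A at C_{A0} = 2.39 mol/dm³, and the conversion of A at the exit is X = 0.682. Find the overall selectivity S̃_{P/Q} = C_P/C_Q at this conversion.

C_A = C_{A0}(1−X) = 0.7600 mol/dm³.
Along a PFR/batch, dC_Q/dC_A = −r_Q/(r_P+r_Q) = −k₂/(k₂+k₁·C_A).
Integrating from C_{A0} to C_A: C_Q = (0.229/0.101)·ln[(0.229+0.101·2.39)/(0.229+0.101·0.760)] = 2.267·ln(0.4704/0.3058) = 0.9767 mol/dm³.
Then C_P = (C_{A0}−C_A) − C_Q = 1.630 − 0.9767 = 0.6533 mol/dm³.
S̃_{P/Q} = C_P/C_Q = 0.6533/0.9767 = 0.669.

0.669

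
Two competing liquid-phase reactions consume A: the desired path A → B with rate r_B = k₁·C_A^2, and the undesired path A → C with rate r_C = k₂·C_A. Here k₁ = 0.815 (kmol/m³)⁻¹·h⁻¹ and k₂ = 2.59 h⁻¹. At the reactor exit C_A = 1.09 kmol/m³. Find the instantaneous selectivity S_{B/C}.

S_{B/C} = r_B/r_C = (k₁·C_A^2)/(k₂·C_A) = (k₁/k₂)·C_A.
= (0.815×1.090^2) / (2.59×1.090) = 0.9683/2.823 = 0.343.

0.343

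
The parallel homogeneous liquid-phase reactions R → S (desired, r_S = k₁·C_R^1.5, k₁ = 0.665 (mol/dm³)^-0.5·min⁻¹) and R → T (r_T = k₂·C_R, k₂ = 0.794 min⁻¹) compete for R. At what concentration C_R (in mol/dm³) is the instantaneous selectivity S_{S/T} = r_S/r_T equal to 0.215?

0.0659 mol/dm³

S_{S/T} = (k₁/k₂)·C_R^0.5 ⇒ C_R = (S·k₂/k₁)^(2).
= (0.215×0.794/0.665)^(2) = (0.2567)^(2) = 0.0659 mol/dm³.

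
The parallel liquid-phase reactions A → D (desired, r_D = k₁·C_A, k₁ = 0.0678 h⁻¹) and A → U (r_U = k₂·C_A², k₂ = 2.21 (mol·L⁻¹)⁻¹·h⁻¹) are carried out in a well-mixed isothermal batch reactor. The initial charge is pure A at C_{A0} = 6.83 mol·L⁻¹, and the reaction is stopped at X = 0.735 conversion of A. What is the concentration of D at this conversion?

0.0404 mol·L⁻¹

C_A = C_{A0}(1−X) = 1.810 mol·L⁻¹.
Along a PFR/batch, dC_D/dC_A = −r_D/(r_D+r_U) = −k₁/(k₁+k₂·C_A).
Integrating from C_{A0} to C_A: C_D = (0.0678/2.21)·ln[(0.0678+2.21·6.83)/(0.0678+2.21·1.81)] = 0.03068·ln(15.16/4.068) = 0.04036 mol·L⁻¹.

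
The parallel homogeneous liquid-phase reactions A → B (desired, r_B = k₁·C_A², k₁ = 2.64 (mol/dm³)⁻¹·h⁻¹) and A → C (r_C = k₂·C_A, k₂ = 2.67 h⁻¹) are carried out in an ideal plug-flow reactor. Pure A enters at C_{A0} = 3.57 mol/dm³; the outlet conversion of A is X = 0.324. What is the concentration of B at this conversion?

0.862 mol/dm³

C_A = C_{A0}(1−X) = 2.413 mol/dm³.
Along a PFR/batch, dC_C/dC_A = −r_C/(r_B+r_C) = −k₂/(k₂+k₁·C_A).
Integrating from C_{A0} to C_A: C_C = (2.67/2.64)·ln[(2.67+2.64·3.57)/(2.67+2.64·2.41)] = 1.011·ln(12.09/9.041) = 0.2943 mol/dm³.
Then C_B = (C_{A0}−C_A) − C_C = 1.157 − 0.2943 = 0.8624 mol/dm³.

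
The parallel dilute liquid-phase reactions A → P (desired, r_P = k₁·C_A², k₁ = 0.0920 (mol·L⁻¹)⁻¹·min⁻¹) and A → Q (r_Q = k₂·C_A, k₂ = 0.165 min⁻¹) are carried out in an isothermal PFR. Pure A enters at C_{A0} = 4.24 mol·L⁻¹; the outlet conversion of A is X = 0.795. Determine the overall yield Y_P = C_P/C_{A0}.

0.449

C_A = C_{A0}(1−X) = 0.8692 mol·L⁻¹.
Along a PFR/batch, dC_Q/dC_A = −r_Q/(r_P+r_Q) = −k₂/(k₂+k₁·C_A).
Integrating from C_{A0} to C_A: C_Q = (0.165/0.0920)·ln[(0.165+0.0920·4.24)/(0.165+0.0920·0.869)] = 1.793·ln(0.5551/0.2450) = 1.467 mol·L⁻¹.
Then C_P = (C_{A0}−C_A) − C_Q = 3.371 − 1.467 = 1.904 mol·L⁻¹.
Y_P = C_P/C_{A0} = 1.904/4.24 = 0.449.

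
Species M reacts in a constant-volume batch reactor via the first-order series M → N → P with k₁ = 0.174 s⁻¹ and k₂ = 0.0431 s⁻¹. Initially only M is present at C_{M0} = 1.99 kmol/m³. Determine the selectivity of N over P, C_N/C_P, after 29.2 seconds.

Solving the coupled first-order balances gives C_N(t) = [k₁/(k₂−k₁)]·C_{M0}·(e^(−k₁t) − e^(−k₂t)).
e^(−k₁t) = e^(−0.174×29.2) = e^(−5.081) = 0.006215; e^(−k₂t) = e^(−1.259) = 0.2841.
C_N = 0.174×1.99/(0.0431−0.174) × (0.006215−0.2841) = (-2.645)×(-0.2779) = 0.7350 kmol/m³.
C_M = C_{M0}e^(−k₁t) = 0.01237 kmol/m³, so C_P = C_{M0}−C_M−C_N = 1.243 kmol/m³; C_N/C_P = 0.591.

0.591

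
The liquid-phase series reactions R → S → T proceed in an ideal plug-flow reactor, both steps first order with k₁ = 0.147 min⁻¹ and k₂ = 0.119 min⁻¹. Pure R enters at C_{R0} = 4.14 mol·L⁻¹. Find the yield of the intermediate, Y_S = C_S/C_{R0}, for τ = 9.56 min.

0.395

For first-order series with pure R initially, C_S(τ) = k₁C_{R0}/(k₂−k₁)·(e^(−k₁τ) − e^(−k₂τ)).
e^(−k₁τ) = e^(−0.147×9.56) = e^(−1.405) = 0.2453; e^(−k₂τ) = e^(−1.138) = 0.3206.
C_S = 0.147×4.14/(0.119−0.147) × (0.2453−0.3206) = (-21.73)×(-0.07529) = 1.636 mol·L⁻¹.
Y_S = C_S/C_{R0} = 1.636/4.14 = 0.395.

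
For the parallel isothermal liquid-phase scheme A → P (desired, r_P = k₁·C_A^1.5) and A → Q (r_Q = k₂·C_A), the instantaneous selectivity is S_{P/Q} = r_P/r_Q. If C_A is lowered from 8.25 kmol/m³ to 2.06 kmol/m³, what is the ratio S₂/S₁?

0.500

S_{P/Q} = (k₁/k₂)·C_A^0.5, so S₂/S₁ = (C_{A,2}/C_{A,1})^0.5.
= (2.06/8.25)^0.5 = (0.2497)^0.5 = 0.500.
Selectivity toward P falls as C_A falls — high-concentration operation is favoured.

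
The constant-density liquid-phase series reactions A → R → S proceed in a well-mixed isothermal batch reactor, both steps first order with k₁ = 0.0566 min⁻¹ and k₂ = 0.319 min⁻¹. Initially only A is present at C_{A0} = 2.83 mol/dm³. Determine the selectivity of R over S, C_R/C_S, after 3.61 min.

1.40

For first-order series with pure A initially, C_R(t) = k₁C_{A0}/(k₂−k₁)·(e^(−k₁t) − e^(−k₂t)).
e^(−k₁t) = e^(−0.0566×3.61) = e^(−0.2043) = 0.8152; e^(−k₂t) = e^(−1.152) = 0.3161.
C_R = 0.0566×2.83/(0.319−0.0566) × (0.8152−0.3161) = 0.6104×0.4991 = 0.3046 mol/dm³.
C_A = C_{A0}e^(−k₁t) = 2.307 mol/dm³, so C_S = C_{A0}−C_A−C_R = 0.2183 mol/dm³; C_R/C_S = 1.40.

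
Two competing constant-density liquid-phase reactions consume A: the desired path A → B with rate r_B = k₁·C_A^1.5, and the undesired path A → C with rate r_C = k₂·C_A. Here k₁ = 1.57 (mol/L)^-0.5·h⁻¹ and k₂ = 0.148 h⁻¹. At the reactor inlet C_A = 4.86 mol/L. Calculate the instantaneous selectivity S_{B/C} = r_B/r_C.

23.4

S_{B/C} = r_B/r_C = (k₁·C_A^1.5)/(k₂·C_A) = (k₁/k₂)·C_A^0.5.
= (1.57×4.860^1.5) / (0.148×4.860) = 16.82/0.7193 = 23.4.
Since the desired path is higher order in A, keeping C_A high (PFR or concentrated feed) favours B.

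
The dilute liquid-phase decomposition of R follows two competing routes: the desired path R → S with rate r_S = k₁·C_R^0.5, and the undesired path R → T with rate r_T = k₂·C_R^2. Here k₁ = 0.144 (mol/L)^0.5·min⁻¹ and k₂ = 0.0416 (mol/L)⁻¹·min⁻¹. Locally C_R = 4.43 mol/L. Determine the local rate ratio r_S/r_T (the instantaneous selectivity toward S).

S_{S/T} = r_S/r_T = (k₁·C_R^0.5)/(k₂·C_R^2) = (k₁/k₂)·C_R^-1.5.
= (0.144×4.430^0.5) / (0.0416×4.430^2) = 0.3031/0.8164 = 0.371.

0.371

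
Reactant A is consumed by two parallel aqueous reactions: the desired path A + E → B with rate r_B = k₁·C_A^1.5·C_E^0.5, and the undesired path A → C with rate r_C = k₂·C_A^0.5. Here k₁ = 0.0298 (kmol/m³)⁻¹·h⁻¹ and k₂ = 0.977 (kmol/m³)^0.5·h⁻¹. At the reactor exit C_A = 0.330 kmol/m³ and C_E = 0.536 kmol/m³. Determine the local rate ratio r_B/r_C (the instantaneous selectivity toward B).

0.00737

S_{B/C} = r_B/r_C = (k₁·C_A^1.5·C_E^0.5)/(k₂·C_A^0.5) = (k₁/k₂)·C_A·C_E^0.5.
= (0.0298×0.3300^1.5×0.5360^0.5) / (0.977×0.3300^0.5) = 0.004136/0.5612 = 0.00737.
Since the desired path is higher order in A, keeping C_A high (PFR or concentrated feed) favours B.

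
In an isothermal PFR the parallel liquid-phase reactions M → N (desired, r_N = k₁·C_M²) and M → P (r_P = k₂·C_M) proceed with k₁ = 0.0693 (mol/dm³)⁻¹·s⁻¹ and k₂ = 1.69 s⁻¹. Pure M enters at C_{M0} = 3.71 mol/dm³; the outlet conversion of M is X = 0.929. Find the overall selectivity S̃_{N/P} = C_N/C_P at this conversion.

0.0799

C_M = C_{M0}(1−X) = 0.2634 mol/dm³.
Along a PFR/batch, dC_P/dC_M = −r_P/(r_N+r_P) = −k₂/(k₂+k₁·C_M).
Integrating from C_{M0} to C_M: C_P = (1.69/0.0693)·ln[(1.69+0.0693·3.71)/(1.69+0.0693·0.263)] = 24.39·ln(1.947/1.708) = 3.192 mol/dm³.
Then C_N = (C_{M0}−C_M) − C_P = 3.447 − 3.192 = 0.2551 mol/dm³.
S̃_{N/P} = C_N/C_P = 0.2551/3.192 = 0.0799.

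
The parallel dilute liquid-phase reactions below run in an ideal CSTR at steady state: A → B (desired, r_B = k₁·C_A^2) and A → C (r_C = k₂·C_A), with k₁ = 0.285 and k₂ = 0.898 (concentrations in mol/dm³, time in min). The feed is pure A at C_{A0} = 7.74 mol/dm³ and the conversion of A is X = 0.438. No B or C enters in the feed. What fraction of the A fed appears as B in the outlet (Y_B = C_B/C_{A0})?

0.254

Exit C_A = C_{A0}(1−X) = 7.74×0.562 = 4.350 mol/dm³.
A CSTR operates uniformly at the exit composition, giving r_B = 5.393 and r_C = 3.906 (each k·C_A^n at C_A = 4.350).
Fraction of consumed A going to B: r_B/(r_B+r_C) = 0.5799.
C_B = 0.5799·C_{A0}·X = 0.5799×7.74×0.438 = 1.97 mol/dm³; Y_B = C_B/C_{A0} = 0.254.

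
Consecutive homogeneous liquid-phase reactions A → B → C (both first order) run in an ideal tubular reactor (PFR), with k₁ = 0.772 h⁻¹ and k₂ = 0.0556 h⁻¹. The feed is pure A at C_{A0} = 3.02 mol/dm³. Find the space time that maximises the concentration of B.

Setting dC_B/dτ = 0 gives τ_opt = ln(k₂/k₁)/(k₂−k₁).
= ln(0.0556/0.772)/(0.0556−0.772) = ln(0.07202)/-0.7164 = -2.631/-0.7164 = 3.67 h.

3.67 h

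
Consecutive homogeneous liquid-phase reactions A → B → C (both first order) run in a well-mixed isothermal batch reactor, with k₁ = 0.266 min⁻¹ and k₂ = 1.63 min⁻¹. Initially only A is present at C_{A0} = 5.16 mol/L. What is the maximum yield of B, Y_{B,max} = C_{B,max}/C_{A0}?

For a first-order series the maximum intermediate yield is C_{B,max}/C_{A0} = (k₁/k₂)^[k₂/(k₂−k₁)].
= (0.266/1.63)^(1.63/(1.63−0.266)) = (0.1632)^(1.195) = 0.1146.

0.115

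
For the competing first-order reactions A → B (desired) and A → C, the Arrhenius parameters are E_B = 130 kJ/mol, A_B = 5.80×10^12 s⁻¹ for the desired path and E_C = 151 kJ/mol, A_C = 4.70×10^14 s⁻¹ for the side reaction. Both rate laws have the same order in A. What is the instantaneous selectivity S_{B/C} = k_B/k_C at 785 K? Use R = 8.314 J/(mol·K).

0.308

With equal orders, S_{B/C} = k_B/k_C = (A_B/A_C)·exp[(E_C−E_B)/(RT)].
(E_C−E_B)/(RT) = (151−130)×10³/(8.314×785) = 21000/6526 = 3.218.
k_B/k_C = (5.80×10^12/4.70×10^14)·exp(3.218) = 0.01234 × 24.97 = 0.308.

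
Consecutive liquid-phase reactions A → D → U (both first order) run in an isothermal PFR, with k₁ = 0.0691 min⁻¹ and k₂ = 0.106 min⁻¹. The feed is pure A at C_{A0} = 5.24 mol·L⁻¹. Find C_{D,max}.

1.53 mol·L⁻¹

At the optimum, C_{D,max}/C_{A0} = (k₁/k₂)^[k₂/(k₂−k₁)].
= (0.0691/0.106)^(0.106/(0.106−0.0691)) = (0.6519)^(2.873) = 0.2925.
C_{D,max} = 0.2925×5.24 = 1.53 mol·L⁻¹.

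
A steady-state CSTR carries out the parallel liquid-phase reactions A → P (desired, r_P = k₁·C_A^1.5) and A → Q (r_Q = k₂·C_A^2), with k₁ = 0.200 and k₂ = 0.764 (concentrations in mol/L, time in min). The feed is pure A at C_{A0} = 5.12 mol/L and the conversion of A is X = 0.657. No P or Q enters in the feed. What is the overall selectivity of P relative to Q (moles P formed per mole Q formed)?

Exit C_A = C_{A0}(1−X) = 5.12×0.343 = 1.756 mol/L.
Rates in a CSTR are evaluated at the outlet concentration: r_P = 0.200×1.756^1.5 = 0.4655, r_Q = 0.764×1.756^2 = 2.356.
Overall selectivity = C_P/C_Q = r_Pτ/(r_Qτ) = r_P/r_Q = 0.198.

0.198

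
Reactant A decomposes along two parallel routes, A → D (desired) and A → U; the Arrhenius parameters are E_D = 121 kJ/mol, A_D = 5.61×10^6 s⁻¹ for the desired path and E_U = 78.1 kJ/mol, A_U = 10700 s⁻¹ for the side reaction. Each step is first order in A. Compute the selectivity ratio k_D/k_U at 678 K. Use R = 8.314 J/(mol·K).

Since both paths have the same order in A, the concentration cancels and S_{D/U} = k_D/k_U = (A_D/A_U)·exp[(E_U−E_D)/(RT)].
(E_U−E_D)/(RT) = (78.1−121)×10³/(8.314×678) = -42900/5637 = -7.611.
k_D/k_U = (5.61×10^6/10700)·exp(-7.611) = 524.3 × 4.952×10^-4 = 0.260.

0.260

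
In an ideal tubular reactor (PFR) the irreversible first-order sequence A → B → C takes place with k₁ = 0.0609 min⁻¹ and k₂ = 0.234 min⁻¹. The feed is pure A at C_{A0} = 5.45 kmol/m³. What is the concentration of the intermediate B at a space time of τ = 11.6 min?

0.819 kmol/m³

Solving the coupled first-order balances gives C_B(τ) = [k₁/(k₂−k₁)]·C_{A0}·(e^(−k₁τ) − e^(−k₂τ)).
e^(−k₁τ) = e^(−0.0609×11.6) = e^(−0.7064) = 0.4934; e^(−k₂τ) = e^(−2.714) = 0.06624.
C_B = 0.0609×5.45/(0.234−0.0609) × (0.4934−0.06624) = 1.917×0.4272 = 0.8190 kmol/m³.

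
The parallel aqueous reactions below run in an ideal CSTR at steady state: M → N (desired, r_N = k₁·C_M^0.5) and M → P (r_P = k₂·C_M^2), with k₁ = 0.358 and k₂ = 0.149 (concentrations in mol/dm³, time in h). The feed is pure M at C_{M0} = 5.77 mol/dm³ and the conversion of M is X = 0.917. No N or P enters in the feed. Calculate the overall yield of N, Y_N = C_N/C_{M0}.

0.806

Exit C_M = C_{M0}(1−X) = 5.77×0.0830 = 0.4789 mol/dm³.
A CSTR operates uniformly at the exit composition, giving r_N = 0.2477 and r_P = 0.03417 (each k·C_M^n at C_M = 0.4789).
Fraction of consumed M going to N: r_N/(r_N+r_P) = 0.8788.
C_N = 0.8788·C_{M0}·X = 0.8788×5.77×0.917 = 4.65 mol/dm³; Y_N = C_N/C_{M0} = 0.806.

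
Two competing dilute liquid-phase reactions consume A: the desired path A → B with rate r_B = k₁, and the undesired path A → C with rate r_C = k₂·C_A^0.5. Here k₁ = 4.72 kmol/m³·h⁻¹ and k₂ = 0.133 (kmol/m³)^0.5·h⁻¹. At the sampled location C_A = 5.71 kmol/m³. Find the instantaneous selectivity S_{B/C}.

14.9

S_{B/C} = r_B/r_C = (k₁)/(k₂·C_A^0.5) = (k₁/k₂)·C_A^-0.5.
= (4.72) / (0.133×5.710^0.5) = 4.720/0.3178 = 14.9.
The undesired path is higher order in A, so low C_A (CSTR or dilute feed) favours B.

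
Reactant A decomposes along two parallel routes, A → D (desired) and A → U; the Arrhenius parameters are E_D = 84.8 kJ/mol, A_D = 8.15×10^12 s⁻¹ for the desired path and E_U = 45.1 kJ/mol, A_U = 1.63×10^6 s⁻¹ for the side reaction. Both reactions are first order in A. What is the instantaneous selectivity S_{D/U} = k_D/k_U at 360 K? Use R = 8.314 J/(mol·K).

Since both paths have the same order in A, the concentration cancels and S_{D/U} = k_D/k_U = (A_D/A_U)·exp[(E_U−E_D)/(RT)].
(E_U−E_D)/(RT) = (45.1−84.8)×10³/(8.314×360) = -39700/2993 = -13.26.
k_D/k_U = (8.15×10^12/1.63×10^6)·exp(-13.26) = 5.000×10^6 × 1.736×10^-6 = 8.68.
Since E_D > E_U, raising the temperature improves selectivity toward D.

8.68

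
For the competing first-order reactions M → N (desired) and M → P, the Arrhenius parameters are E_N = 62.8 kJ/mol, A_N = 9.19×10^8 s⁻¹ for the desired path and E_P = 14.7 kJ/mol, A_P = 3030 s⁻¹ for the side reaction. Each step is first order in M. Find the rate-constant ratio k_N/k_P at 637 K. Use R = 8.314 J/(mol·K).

34.5

Since both paths have the same order in M, the concentration cancels and S_{N/P} = k_N/k_P = (A_N/A_P)·exp[(E_P−E_N)/(RT)].
(E_P−E_N)/(RT) = (14.7−62.8)×10³/(8.314×637) = -48100/5296 = -9.082.
k_N/k_P = (9.19×10^8/3030)·exp(-9.082) = 3.033×10^5 × 1.137×10^-4 = 34.5.
Since E_N > E_P, raising the temperature improves selectivity toward N.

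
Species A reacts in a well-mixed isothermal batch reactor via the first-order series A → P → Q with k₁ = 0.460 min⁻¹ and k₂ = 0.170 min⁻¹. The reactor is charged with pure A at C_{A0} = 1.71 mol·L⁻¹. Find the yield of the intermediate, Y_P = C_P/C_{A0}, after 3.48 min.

0.558

The intermediate concentration in a first-order A→B→C sequence is C_P = k₁C_{A0}(e^(−k₁t) − e^(−k₂t))/(k₂−k₁).
e^(−k₁t) = e^(−0.460×3.48) = e^(−1.601) = 0.2017; e^(−k₂t) = e^(−0.5916) = 0.5534.
C_P = 0.460×1.71/(0.170−0.460) × (0.2017−0.5534) = (-2.712)×(-0.3517) = 0.9540 mol·L⁻¹.
Y_P = C_P/C_{A0} = 0.9540/1.71 = 0.558.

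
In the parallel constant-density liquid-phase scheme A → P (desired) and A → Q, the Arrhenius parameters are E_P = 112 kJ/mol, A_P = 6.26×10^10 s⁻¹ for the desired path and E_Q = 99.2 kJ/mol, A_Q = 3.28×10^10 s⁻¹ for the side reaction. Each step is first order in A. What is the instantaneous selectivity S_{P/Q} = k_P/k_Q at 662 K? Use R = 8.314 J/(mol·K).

With equal orders, S_{P/Q} = k_P/k_Q = (A_P/A_Q)·exp[(E_Q−E_P)/(RT)].
(E_Q−E_P)/(RT) = (99.2−112)×10³/(8.314×662) = -12800/5504 = -2.326.
k_P/k_Q = (6.26×10^10/3.28×10^10)·exp(-2.326) = 1.909 × 0.09772 = 0.187.
Since E_P > E_Q, raising the temperature improves selectivity toward P.

0.187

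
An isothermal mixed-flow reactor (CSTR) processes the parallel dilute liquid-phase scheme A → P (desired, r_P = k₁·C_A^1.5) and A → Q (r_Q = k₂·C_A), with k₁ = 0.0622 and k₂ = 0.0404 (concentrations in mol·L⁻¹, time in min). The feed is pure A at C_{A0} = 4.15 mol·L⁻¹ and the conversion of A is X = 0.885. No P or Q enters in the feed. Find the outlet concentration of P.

Exit C_A = C_{A0}(1−X) = 4.15×0.115 = 0.4773 mol·L⁻¹.
A CSTR operates uniformly at the exit composition, giving r_P = 0.02051 and r_Q = 0.01928 (each k·C_A^n at C_A = 0.4773).
Fraction of consumed A going to P: r_P/(r_P+r_Q) = 0.5154.
C_P = 0.5154·C_{A0}·X = 0.5154×4.15×0.885 = 1.89 mol·L⁻¹.

1.89 mol·L⁻¹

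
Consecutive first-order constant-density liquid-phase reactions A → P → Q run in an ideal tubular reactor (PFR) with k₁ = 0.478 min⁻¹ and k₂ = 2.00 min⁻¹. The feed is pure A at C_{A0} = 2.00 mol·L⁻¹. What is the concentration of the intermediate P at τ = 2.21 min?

0.211 mol·L⁻¹

Solving the coupled first-order balances gives C_P(τ) = [k₁/(k₂−k₁)]·C_{A0}·(e^(−k₁τ) − e^(−k₂τ)).
e^(−k₁τ) = e^(−0.478×2.21) = e^(−1.056) = 0.3477; e^(−k₂τ) = e^(−4.420) = 0.01203.
C_P = 0.478×2.00/(2.00−0.478) × (0.3477−0.01203) = 0.6281×0.3357 = 0.2108 mol·L⁻¹.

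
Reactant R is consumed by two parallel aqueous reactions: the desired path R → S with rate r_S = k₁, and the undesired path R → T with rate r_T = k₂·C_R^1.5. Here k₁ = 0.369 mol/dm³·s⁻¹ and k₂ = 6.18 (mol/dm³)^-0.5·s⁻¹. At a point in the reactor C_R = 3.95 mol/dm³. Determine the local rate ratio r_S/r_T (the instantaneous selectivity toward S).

S_{S/T} = r_S/r_T = (k₁)/(k₂·C_R^1.5) = (k₁/k₂)·C_R^-1.5.
= (0.369) / (6.18×3.950^1.5) = 0.3690/48.52 = 0.00761.
The undesired path is higher order in R, so low C_R (CSTR or dilute feed) favours S.

0.00761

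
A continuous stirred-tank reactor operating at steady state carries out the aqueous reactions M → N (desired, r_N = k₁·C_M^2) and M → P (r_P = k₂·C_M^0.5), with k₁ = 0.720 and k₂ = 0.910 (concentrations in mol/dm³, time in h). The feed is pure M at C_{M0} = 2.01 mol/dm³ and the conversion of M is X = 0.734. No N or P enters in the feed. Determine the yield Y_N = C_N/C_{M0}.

Exit C_M = C_{M0}(1−X) = 2.01×0.266 = 0.5347 mol/dm³.
A CSTR operates uniformly at the exit composition, giving r_N = 0.2058 and r_P = 0.6654 (each k·C_M^n at C_M = 0.5347).
Fraction of consumed M going to N: r_N/(r_N+r_P) = 0.2362.
C_N = 0.2362·C_{M0}·X = 0.2362×2.01×0.734 = 0.349 mol/dm³; Y_N = C_N/C_{M0} = 0.173.

0.173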